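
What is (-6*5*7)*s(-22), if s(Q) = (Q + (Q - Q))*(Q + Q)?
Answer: -203280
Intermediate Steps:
s(Q) = 2*Q² (s(Q) = (Q + 0)*(2*Q) = Q*(2*Q) = 2*Q²)
(-6*5*7)*s(-22) = (-6*5*7)*(2*(-22)²) = (-30*7)*(2*484) = -210*968 = -203280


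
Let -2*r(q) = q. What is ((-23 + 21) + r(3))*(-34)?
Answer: 119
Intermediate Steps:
r(q) = -q/2
((-23 + 21) + r(3))*(-34) = ((-23 + 21) - ½*3)*(-34) = (-2 - 3/2)*(-34) = -7/2*(-34) = 119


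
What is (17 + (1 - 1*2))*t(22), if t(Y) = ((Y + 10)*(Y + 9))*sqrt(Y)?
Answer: 15872*sqrt(22) ≈ 74446.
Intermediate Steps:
t(Y) = sqrt(Y)*(9 + Y)*(10 + Y) (t(Y) = ((10 + Y)*(9 + Y))*sqrt(Y) = ((9 + Y)*(10 + Y))*sqrt(Y) = sqrt(Y)*(9 + Y)*(10 + Y))
(17 + (1 - 1*2))*t(22) = (17 + (1 - 1*2))*(sqrt(22)*(90 + 22**2 + 19*22)) = (17 + (1 - 2))*(sqrt(22)*(90 + 484 + 418)) = (17 - 1)*(sqrt(22)*992) = 16*(992*sqrt(22)) = 15872*sqrt(22)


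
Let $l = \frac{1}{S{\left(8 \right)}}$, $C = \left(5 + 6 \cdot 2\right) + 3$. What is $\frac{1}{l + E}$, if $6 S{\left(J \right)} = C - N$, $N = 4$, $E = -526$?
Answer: $- \frac{8}{4205} \approx -0.0019025$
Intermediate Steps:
$C = 20$ ($C = \left(5 + 12\right) + 3 = 17 + 3 = 20$)
$S{\left(J \right)} = \frac{8}{3}$ ($S{\left(J \right)} = \frac{20 - 4}{6} = \frac{1}{6} \cdot 16 = \frac{8}{3}$)
$l = \frac{3}{8}$ ($l = \frac{1}{\frac{8}{3}} = \frac{3}{8} \approx 0.375$)
$\frac{1}{l + E} = \frac{1}{\frac{3}{8} - 526} = \frac{1}{- \frac{4205}{8}} = - \frac{8}{4205}$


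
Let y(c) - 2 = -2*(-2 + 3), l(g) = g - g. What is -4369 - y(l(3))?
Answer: -4369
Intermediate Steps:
l(g) = 0
y(c) = 0 (y(c) = 2 - 2*(-2 + 3) = 2 - 2*1 = 2 - 2 = 0)
-4369 - y(l(3)) = -4369 - 1*0 = -4369 + 0 = -4369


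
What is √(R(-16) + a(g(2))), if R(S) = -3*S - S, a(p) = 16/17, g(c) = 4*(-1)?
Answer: 4*√1173/17 ≈ 8.0586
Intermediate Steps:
g(c) = -4
a(p) = 16/17 (a(p) = 16*(1/17) = 16/17)
R(S) = -4*S
√(R(-16) + a(g(2))) = √(-4*(-16) + 16/17) = √(64 + 16/17) = √(1104/17) = 4*√1173/17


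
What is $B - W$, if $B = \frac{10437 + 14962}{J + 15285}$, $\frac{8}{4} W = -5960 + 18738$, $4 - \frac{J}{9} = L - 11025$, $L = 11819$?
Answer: $- \frac{52204676}{8175} \approx -6385.9$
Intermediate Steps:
$J = -7110$ ($J = 36 - 9 \left(11819 - 11025\right) = 36 - 7146 = -7110$)
$W = 6389$ ($W = \frac{-5960 + 18738}{2} = \frac{1}{2} \cdot 12778 = 6389$)
$B = \frac{25399}{8175}$ ($B = \frac{10437 + 14962}{-7110 + 15285} = \frac{25399}{8175} \approx 3.1069$)
$B - W = \frac{25399}{8175} - 6389 = - \frac{52204676}{8175}$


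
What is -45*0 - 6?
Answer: -6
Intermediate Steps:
-45*0 - 6 = -9*0 - 6 = 0 - 6 = -6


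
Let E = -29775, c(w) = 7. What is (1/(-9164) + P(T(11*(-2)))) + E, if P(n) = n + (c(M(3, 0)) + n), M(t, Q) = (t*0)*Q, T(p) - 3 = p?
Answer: -273142185/9164 ≈ -29806.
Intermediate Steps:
T(p) = 3 + p
M(t, Q) = 0 (M(t, Q) = 0*Q = 0)
P(n) = 7 + 2*n (P(n) = n + (7 + n) = 7 + 2*n)
(1/(-9164) + P(T(11*(-2)))) + E = (1/(-9164) + (7 + 2*(3 + 11*(-2)))) - 29775 = (-1/9164 + (7 + 2*(3 - 22))) - 29775 = (-1/9164 + (7 + 2*(-19))) - 29775 = (-1/9164 + (7 - 38)) - 29775 = (-1/9164 - 31) - 29775 = -284085/9164 - 29775 = -273142185/9164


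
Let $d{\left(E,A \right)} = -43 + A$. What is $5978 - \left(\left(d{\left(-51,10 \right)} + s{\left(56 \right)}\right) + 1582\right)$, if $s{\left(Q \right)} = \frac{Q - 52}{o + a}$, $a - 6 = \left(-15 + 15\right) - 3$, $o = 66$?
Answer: $\frac{305597}{69} \approx 4428.9$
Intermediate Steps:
$a = 3$ ($a = 6 + \left(\left(-15 + 15\right) - 3\right) = 6 + \left(0 - 3\right) = 6 - 3 = 3$)
$s{\left(Q \right)} = - \frac{52}{69} + \frac{Q}{69}$ ($s{\left(Q \right)} = \frac{Q - 52}{66 + 3} = \frac{-52 + Q}{69} = \left(-52 + Q\right) \frac{1}{69} = - \frac{52}{69} + \frac{Q}{69}$)
$5978 - \left(\left(d{\left(-51,10 \right)} + s{\left(56 \right)}\right) + 1582\right) = 5978 - \left(\left(\left(-43 + 10\right) + \left(- \frac{52}{69} + \frac{1}{69} \cdot 56\right)\right) + 1582\right) = 5978 - \left(\left(-33 + \left(- \frac{52}{69} + \frac{56}{69}\right)\right) + 1582\right) = 5978 - \left(\left(-33 + \frac{4}{69}\right) + 1582\right) = 5978 - \left(- \frac{2273}{69} + 1582\right) = 5978 - \frac{106885}{69} = \frac{305597}{69}$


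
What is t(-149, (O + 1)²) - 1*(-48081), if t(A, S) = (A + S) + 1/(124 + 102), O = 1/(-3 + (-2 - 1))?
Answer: 194990219/4068 ≈ 47933.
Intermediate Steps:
O = -⅙ (O = 1/(-3 - 3) = 1/(-6) = -⅙ ≈ -0.16667)
t(A, S) = 1/226 + A + S (t(A, S) = (A + S) + 1/226 = 1/226 + A + S)
t(-149, (O + 1)²) - 1*(-48081) = (1/226 - 149 + (-⅙ + 1)²) - 1*(-48081) = (1/226 - 149 + (⅚)²) + 48081 = (1/226 - 149 + 25/36) + 48081 = -603289/4068 + 48081 = 194990219/4068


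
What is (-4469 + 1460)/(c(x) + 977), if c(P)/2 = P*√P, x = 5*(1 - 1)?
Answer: -3009/977 ≈ -3.0798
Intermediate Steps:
x = 0 (x = 5*0 = 0)
c(P) = 2*P^(3/2) (c(P) = 2*(P*√P) = 2*P^(3/2))
(-4469 + 1460)/(c(x) + 977) = (-4469 + 1460)/(2*0^(3/2) + 977) = -3009/(2*0 + 977) = -3009/(0 + 977) = -3009/977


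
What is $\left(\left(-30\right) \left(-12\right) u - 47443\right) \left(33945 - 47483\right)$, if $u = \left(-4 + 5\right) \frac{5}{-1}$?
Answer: $666651734$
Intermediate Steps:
$u = -5$ ($u = 1 \cdot 5 \left(-1\right) = 1 \left(-5\right) = -5$)
$\left(\left(-30\right) \left(-12\right) u - 47443\right) \left(33945 - 47483\right) = \left(\left(-30\right) \left(-12\right) \left(-5\right) - 47443\right) \left(33945 - 47483\right) = \left(360 \left(-5\right) - 47443\right) \left(-13538\right) = \left(-1800 - 47443\right) \left(-13538\right) = \left(-49243\right) \left(-13538\right) = 666651734$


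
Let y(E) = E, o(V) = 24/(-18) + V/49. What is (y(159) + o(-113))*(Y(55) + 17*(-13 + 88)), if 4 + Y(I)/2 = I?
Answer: 10482642/49 ≈ 2.1393e+5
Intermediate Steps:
Y(I) = -8 + 2*I
o(V) = -4/3 + V/49 (o(V) = 24*(-1/18) + V*(1/49) = -4/3 + V/49)
(y(159) + o(-113))*(Y(55) + 17*(-13 + 88)) = (159 + (-4/3 + (1/49)*(-113)))*((-8 + 2*55) + 17*(-13 + 88)) = (159 + (-4/3 - 113/49))*((-8 + 110) + 17*75) = (159 - 535/147)*(102 + 1275) = (22838/147)*1377 = 10482642/49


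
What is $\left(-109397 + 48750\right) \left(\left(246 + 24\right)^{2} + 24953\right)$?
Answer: $-5934490891$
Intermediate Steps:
$\left(-109397 + 48750\right) \left(\left(246 + 24\right)^{2} + 24953\right) = - 60647 \left(270^{2} + 24953\right) = - 60647 \left(72900 + 24953\right) = \left(-60647\right) 97853 = -5934490891$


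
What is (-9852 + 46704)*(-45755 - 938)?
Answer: -1720730436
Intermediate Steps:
(-9852 + 46704)*(-45755 - 938) = 36852*(-46693) = -1720730436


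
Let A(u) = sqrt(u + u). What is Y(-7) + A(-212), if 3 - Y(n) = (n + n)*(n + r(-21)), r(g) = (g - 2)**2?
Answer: 7311 + 2*I*sqrt(106) ≈ 7311.0 + 20.591*I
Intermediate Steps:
A(u) = sqrt(2)*sqrt(u) (A(u) = sqrt(2*u) = sqrt(2)*sqrt(u))
r(g) = (-2 + g)**2
Y(n) = 3 - 2*n*(529 + n) (Y(n) = 3 - (n + n)*(n + (-2 - 21)**2) = 3 - 2*n*(n + (-23)**2) = 3 - 2*n*(n + 529) = 3 - 2*n*(529 + n))
Y(-7) + A(-212) = (3 - 1058*(-7) - 2*(-7)**2) + sqrt(2)*sqrt(-212) = (3 + 7406 - 2*49) + sqrt(2)*(2*I*sqrt(53)) = (3 + 7406 - 98) + 2*I*sqrt(106) = 7311 + 2*I*sqrt(106)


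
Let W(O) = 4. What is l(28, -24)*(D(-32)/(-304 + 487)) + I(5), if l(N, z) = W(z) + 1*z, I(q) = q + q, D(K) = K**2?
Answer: -18650/183 ≈ -101.91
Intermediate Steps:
I(q) = 2*q
l(N, z) = 4 + z (l(N, z) = 4 + 1*z = 4 + z)
l(28, -24)*(D(-32)/(-304 + 487)) + I(5) = (4 - 24)*((-32)**2/(-304 + 487)) + 2*5 = -20480/183 + 10 = -18650/183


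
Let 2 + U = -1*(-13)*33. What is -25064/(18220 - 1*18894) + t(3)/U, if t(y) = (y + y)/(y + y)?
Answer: 5351501/143899 ≈ 37.189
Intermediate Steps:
t(y) = 1 (t(y) = (2*y)/((2*y)) = (2*y)*(1/(2*y)) = 1)
U = 427 (U = -2 - 1*(-13)*33 = -2 + 13*33 = -2 + 429 = 427)
-25064/(18220 - 1*18894) + t(3)/U = -25064/(18220 - 1*18894) + 1/427 = -25064/(18220 - 18894) + 1*(1/427) = -25064/(-674) + 1/427 = -25064*(-1/674) + 1/427 = 12532/337 + 1/427 = 5351501/143899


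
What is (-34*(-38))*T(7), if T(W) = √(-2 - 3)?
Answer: 1292*I*√5 ≈ 2889.0*I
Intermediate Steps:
T(W) = I*√5 (T(W) = √(-5) = I*√5)
(-34*(-38))*T(7) = (-34*(-38))*(I*√5) = 1292*(I*√5) = 1292*I*√5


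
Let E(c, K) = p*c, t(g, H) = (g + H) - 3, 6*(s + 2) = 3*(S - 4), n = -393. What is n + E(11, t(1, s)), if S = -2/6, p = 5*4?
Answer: -173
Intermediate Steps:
p = 20
S = -⅓ (S = -2*⅙ = -⅓ ≈ -0.33333)
s = -25/6 (s = -2 + (3*(-⅓ - 4))/6 = -2 + (3*(-13/3))/6 = -2 + (⅙)*(-13) = -2 - 13/6 = -25/6 ≈ -4.1667)
t(g, H) = -3 + H + g (t(g, H) = (H + g) - 3 = -3 + H + g)
E(c, K) = 20*c
n + E(11, t(1, s)) = -393 + 20*11 = -393 + 220 = -173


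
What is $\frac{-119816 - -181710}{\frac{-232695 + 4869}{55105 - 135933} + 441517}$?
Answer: $\frac{2501384116}{17843581951} \approx 0.14018$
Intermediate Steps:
$\frac{-119816 - -181710}{\frac{-232695 + 4869}{55105 - 135933} + 441517} = \frac{-119816 + 181710}{- \frac{227826}{-80828} + 441517} = \frac{61894}{\left(-227826\right) \left(- \frac{1}{80828}\right) + 441517} = \frac{61894}{\frac{113913}{40414} + 441517} = \frac{61894}{\frac{17843581951}{40414}} = 61894 \cdot \frac{40414}{17843581951} = \frac{2501384116}{17843581951}$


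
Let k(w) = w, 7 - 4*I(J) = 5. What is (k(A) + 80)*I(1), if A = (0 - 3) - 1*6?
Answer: 71/2 ≈ 35.500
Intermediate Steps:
I(J) = ½ (I(J) = 7/4 - ¼*5 = 7/4 - 5/4 = ½)
A = -9 (A = -3 - 6 = -9)
(k(A) + 80)*I(1) = (-9 + 80)*(½) = 71*(½) = 71/2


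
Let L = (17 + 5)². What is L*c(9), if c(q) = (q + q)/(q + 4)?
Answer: 8712/13 ≈ 670.15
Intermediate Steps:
L = 484 (L = 22² = 484)
c(q) = 2*q/(4 + q) (c(q) = (2*q)/(4 + q) = 2*q/(4 + q))
L*c(9) = 484*(2*9/(4 + 9)) = 484*(2*9/13) = 484*(2*9*(1/13)) = 484*(18/13) = 8712/13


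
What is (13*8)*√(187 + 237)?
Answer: 208*√106 ≈ 2141.5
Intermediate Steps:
(13*8)*√(187 + 237) = 104*√424 = 104*(2*√106) = 208*√106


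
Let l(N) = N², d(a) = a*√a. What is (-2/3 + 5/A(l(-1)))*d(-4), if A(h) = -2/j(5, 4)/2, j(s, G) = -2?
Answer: -224*I/3 ≈ -74.667*I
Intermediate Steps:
d(a) = a^(3/2)
A(h) = ½ (A(h) = -2/(-2)/2 = -2*(-½)*(½) = 1*(½) = ½)
(-2/3 + 5/A(l(-1)))*d(-4) = (-2/3 + 5/(½))*(-4)^(3/2) = (-2*⅓ + 5*2)*(-8*I) = (-⅔ + 10)*(-8*I) = 28*(-8*I)/3 = -224*I/3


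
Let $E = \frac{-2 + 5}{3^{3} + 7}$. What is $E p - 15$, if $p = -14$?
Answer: $- \frac{276}{17} \approx -16.235$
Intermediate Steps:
$E = \frac{3}{34}$ ($E = \frac{3}{27 + 7} = \frac{3}{34} \approx 0.088235$)
$E p - 15 = \frac{3}{34} \left(-14\right) - 15 = - \frac{21}{17} - 15 = - \frac{276}{17}$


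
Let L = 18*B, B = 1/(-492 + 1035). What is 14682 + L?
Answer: 2657448/181 ≈ 14682.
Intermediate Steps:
B = 1/543 ≈ 0.0018416
L = 6/181 (L = 18*(1/543) = 6/181 ≈ 0.033149)
14682 + L = 14682 + 6/181 = 2657448/181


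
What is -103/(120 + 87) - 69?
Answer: -14386/207 ≈ -69.498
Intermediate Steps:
-103/(120 + 87) - 69 = -103/207 - 69 = -14386/207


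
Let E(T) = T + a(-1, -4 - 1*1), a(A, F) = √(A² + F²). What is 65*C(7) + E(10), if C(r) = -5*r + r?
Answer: -1810 + √26 ≈ -1804.9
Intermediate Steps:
C(r) = -4*r
E(T) = T + √26 (E(T) = T + √((-1)² + (-4 - 1*1)²) = T + √(1 + (-4 - 1)²) = T + √(1 + (-5)²) = T + √(1 + 25) = T + √26)
65*C(7) + E(10) = 65*(-4*7) + (10 + √26) = 65*(-28) + (10 + √26) = -1820 + (10 + √26) = -1810 + √26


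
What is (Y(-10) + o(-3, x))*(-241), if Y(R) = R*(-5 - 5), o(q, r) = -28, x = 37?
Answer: -17352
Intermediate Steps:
Y(R) = -10*R (Y(R) = R*(-10) = -10*R)
(Y(-10) + o(-3, x))*(-241) = (-10*(-10) - 28)*(-241) = (100 - 28)*(-241) = 72*(-241) = -17352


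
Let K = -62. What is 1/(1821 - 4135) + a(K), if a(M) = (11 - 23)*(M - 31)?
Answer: 2582423/2314 ≈ 1116.0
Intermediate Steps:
a(M) = 372 - 12*M (a(M) = -12*(-31 + M) = 372 - 12*M)
1/(1821 - 4135) + a(K) = 1/(1821 - 4135) + (372 - 12*(-62)) = 1/(-2314) + (372 + 744) = -1/2314 + 1116 = 2582423/2314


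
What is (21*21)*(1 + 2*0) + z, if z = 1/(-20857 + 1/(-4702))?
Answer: 43248695513/98069615 ≈ 441.00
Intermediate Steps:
z = -4702/98069615 (z = 1/(-20857 - 1/4702) = 1/(-98069615/4702) = -4702/98069615 ≈ -4.7946e-5)
(21*21)*(1 + 2*0) + z = (21*21)*(1 + 2*0) - 4702/98069615 = 441*(1 + 0) - 4702/98069615 = 441*1 - 4702/98069615 = 441 - 4702/98069615 = 43248695513/98069615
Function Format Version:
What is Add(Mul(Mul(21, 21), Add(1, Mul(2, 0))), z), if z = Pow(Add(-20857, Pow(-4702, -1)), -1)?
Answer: Rational(43248695513, 98069615) ≈ 441.00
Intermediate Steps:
z = Rational(-4702, 98069615) (z = Pow(Add(-20857, Rational(-1, 4702)), -1) = Pow(Rational(-98069615, 4702), -1) = Rational(-4702, 98069615) ≈ -4.7946e-5)
Add(Mul(Mul(21, 21), Add(1, Mul(2, 0))), z) = Add(Mul(Mul(21, 21), Add(1, Mul(2, 0))), Rational(-4702, 98069615)) = Add(Mul(441, Add(1, 0)), Rational(-4702, 98069615)) = Add(Mul(441, 1), Rational(-4702, 98069615)) = Add(441, Rational(-4702, 98069615)) = Rational(43248695513, 98069615)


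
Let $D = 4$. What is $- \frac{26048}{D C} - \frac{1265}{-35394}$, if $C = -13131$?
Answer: $\frac{82365481}{154919538} \approx 0.53167$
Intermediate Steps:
$- \frac{26048}{D C} - \frac{1265}{-35394} = - \frac{26048}{4 \left(-13131\right)} - \frac{1265}{-35394} = - \frac{26048}{-52524} - - \frac{1265}{35394} = \left(-26048\right) \left(- \frac{1}{52524}\right) + \frac{1265}{35394} = \frac{6512}{13131} + \frac{1265}{35394} = \frac{82365481}{154919538}$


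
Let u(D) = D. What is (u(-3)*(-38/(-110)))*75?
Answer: -855/11 ≈ -77.727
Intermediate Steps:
(u(-3)*(-38/(-110)))*75 = -(-114)/(-110)*75 = -(-114)*(-1)/110*75 = -3*19/55*75 = -57/55*75 = -855/11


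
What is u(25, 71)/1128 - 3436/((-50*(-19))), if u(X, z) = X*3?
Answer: -634093/178600 ≈ -3.5504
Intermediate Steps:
u(X, z) = 3*X
u(25, 71)/1128 - 3436/((-50*(-19))) = (3*25)/1128 - 3436/((-50*(-19))) = 75*(1/1128) - 3436/950 = 25/376 - 3436*1/950 = 25/376 - 1718/475 = -634093/178600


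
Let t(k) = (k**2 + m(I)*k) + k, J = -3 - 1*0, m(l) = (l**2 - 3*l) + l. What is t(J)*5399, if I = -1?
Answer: -16197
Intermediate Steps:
m(l) = l**2 - 2*l
J = -3 (J = -3 + 0 = -3)
t(k) = k**2 + 4*k (t(k) = (k**2 + (-(-2 - 1))*k) + k = (k**2 + (-1*(-3))*k) + k = (k**2 + 3*k) + k = k**2 + 4*k)
t(J)*5399 = -3*(4 - 3)*5399 = -3*1*5399 = -3*5399 = -16197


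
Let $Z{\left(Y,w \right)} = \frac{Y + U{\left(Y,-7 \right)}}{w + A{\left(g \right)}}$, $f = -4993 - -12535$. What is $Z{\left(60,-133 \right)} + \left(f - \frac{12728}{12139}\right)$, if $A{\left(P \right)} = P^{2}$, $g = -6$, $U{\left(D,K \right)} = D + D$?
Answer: $\frac{8877157150}{1177483} \approx 7539.1$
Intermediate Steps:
$U{\left(D,K \right)} = 2 D$
$f = 7542$ ($f = -4993 + 12535 = 7542$)
$Z{\left(Y,w \right)} = \frac{3 Y}{36 + w}$ ($Z{\left(Y,w \right)} = \frac{Y + 2 Y}{w + \left(-6\right)^{2}} = \frac{3 Y}{w + 36} = \frac{3 Y}{36 + w}$)
$Z{\left(60,-133 \right)} + \left(f - \frac{12728}{12139}\right) = 3 \cdot 60 \frac{1}{36 - 133} + \left(7542 - \frac{12728}{12139}\right) = 3 \cdot 60 \frac{1}{-97} + \left(7542 - 12728 \cdot \frac{1}{12139}\right) = 3 \cdot 60 \left(- \frac{1}{97}\right) + \left(7542 - \frac{12728}{12139}\right) = - \frac{180}{97} + \left(7542 - \frac{12728}{12139}\right) = - \frac{180}{97} + \frac{91539610}{12139} = \frac{8877157150}{1177483}$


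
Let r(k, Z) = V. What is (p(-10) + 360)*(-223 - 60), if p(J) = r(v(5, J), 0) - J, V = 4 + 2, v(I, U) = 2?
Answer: -106408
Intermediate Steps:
V = 6
r(k, Z) = 6
p(J) = 6 - J
(p(-10) + 360)*(-223 - 60) = ((6 - 1*(-10)) + 360)*(-223 - 60) = ((6 + 10) + 360)*(-283) = (16 + 360)*(-283) = 376*(-283) = -106408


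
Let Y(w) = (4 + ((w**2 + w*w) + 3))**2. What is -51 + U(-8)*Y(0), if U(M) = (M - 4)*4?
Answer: -2403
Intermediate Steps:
U(M) = -16 + 4*M (U(M) = (-4 + M)*4 = -16 + 4*M)
Y(w) = (7 + 2*w**2)**2 (Y(w) = (4 + ((w**2 + w**2) + 3))**2 = (4 + (2*w**2 + 3))**2 = (4 + (3 + 2*w**2))**2 = (7 + 2*w**2)**2)
-51 + U(-8)*Y(0) = -51 + (-16 + 4*(-8))*(7 + 2*0**2)**2 = -51 + (-16 - 32)*(7 + 2*0)**2 = -51 - 48*(7 + 0)**2 = -51 - 48*7**2 = -51 - 48*49 = -51 - 2352 = -2403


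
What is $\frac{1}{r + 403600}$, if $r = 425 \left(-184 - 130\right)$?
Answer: $\frac{1}{270150} \approx 3.7016 \cdot 10^{-6}$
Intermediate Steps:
$r = -133450$ ($r = 425 \left(-314\right) = -133450$)
$\frac{1}{r + 403600} = \frac{1}{-133450 + 403600} = \frac{1}{270150}$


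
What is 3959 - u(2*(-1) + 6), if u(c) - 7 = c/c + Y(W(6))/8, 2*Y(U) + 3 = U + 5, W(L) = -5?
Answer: 63219/16 ≈ 3951.2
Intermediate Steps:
Y(U) = 1 + U/2 (Y(U) = -3/2 + (U + 5)/2 = -3/2 + (5 + U)/2 = -3/2 + (5/2 + U/2) = 1 + U/2)
u(c) = 125/16 (u(c) = 7 + (c/c + (1 + (1/2)*(-5))/8) = 7 + (1 + (1 - 5/2)*(1/8)) = 7 + (1 - 3/2*1/8) = 7 + (1 - 3/16) = 7 + 13/16 = 125/16)
3959 - u(2*(-1) + 6) = 3959 - 1*125/16 = 3959 - 125/16 = 63219/16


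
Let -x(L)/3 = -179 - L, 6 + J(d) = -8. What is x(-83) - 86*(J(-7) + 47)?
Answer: -2550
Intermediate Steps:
J(d) = -14 (J(d) = -6 - 8 = -14)
x(L) = 537 + 3*L (x(L) = -3*(-179 - L) = 537 + 3*L)
x(-83) - 86*(J(-7) + 47) = (537 + 3*(-83)) - 86*(-14 + 47) = (537 - 249) - 86*33 = 288 - 1*2838 = 288 - 2838 = -2550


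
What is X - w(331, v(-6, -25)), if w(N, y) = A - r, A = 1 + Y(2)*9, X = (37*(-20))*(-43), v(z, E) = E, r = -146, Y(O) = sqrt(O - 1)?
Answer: 31664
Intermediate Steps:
Y(O) = sqrt(-1 + O)
X = 31820 (X = -740*(-43) = 31820)
A = 10 (A = 1 + sqrt(-1 + 2)*9 = 1 + sqrt(1)*9 = 1 + 1*9 = 1 + 9 = 10)
w(N, y) = 156 (w(N, y) = 10 - 1*(-146) = 10 + 146 = 156)
X - w(331, v(-6, -25)) = 31820 - 1*156 = 31820 - 156 = 31664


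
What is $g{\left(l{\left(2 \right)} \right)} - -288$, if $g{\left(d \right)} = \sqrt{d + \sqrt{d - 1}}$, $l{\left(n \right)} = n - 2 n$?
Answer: $288 + \sqrt{-2 + i \sqrt{3}} \approx 288.57 + 1.5241 i$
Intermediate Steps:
$l{\left(n \right)} = - n$
$g{\left(d \right)} = \sqrt{d + \sqrt{-1 + d}}$
$g{\left(l{\left(2 \right)} \right)} - -288 = \sqrt{\left(-1\right) 2 + \sqrt{-1 - 2}} - -288 = \sqrt{-2 + \sqrt{-1 - 2}} + 288 = \sqrt{-2 + \sqrt{-3}} + 288 = \sqrt{-2 + i \sqrt{3}} + 288 = 288 + \sqrt{-2 + i \sqrt{3}}$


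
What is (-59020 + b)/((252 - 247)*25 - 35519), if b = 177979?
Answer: -39653/11798 ≈ -3.3610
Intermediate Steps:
(-59020 + b)/((252 - 247)*25 - 35519) = (-59020 + 177979)/((252 - 247)*25 - 35519) = 118959/(5*25 - 35519) = 118959/(125 - 35519) = 118959/(-35394) = 118959*(-1/35394) = -39653/11798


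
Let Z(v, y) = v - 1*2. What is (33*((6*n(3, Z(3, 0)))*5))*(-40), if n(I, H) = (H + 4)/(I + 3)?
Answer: -33000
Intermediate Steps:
Z(v, y) = -2 + v (Z(v, y) = v - 2 = -2 + v)
n(I, H) = (4 + H)/(3 + I)
(33*((6*n(3, Z(3, 0)))*5))*(-40) = (33*((6*((4 + (-2 + 3))/(3 + 3)))*5))*(-40) = (33*((6*((4 + 1)/6))*5))*(-40) = (33*((6*((1/6)*5))*5))*(-40) = (33*((6*(5/6))*5))*(-40) = (33*(5*5))*(-40) = (33*25)*(-40) = 825*(-40) = -33000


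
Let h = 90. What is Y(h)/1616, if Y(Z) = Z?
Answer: 45/808 ≈ 0.055693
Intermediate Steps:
Y(h)/1616 = 90/1616 = 90*(1/1616) = 45/808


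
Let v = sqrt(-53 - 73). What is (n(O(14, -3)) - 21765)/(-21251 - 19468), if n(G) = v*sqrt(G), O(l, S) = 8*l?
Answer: 7255/13573 - 4*I*sqrt(2)/1939 ≈ 0.53452 - 0.0029174*I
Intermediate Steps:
v = 3*I*sqrt(14) (v = sqrt(-126) = 3*I*sqrt(14) ≈ 11.225*I)
n(G) = 3*I*sqrt(14)*sqrt(G) (n(G) = (3*I*sqrt(14))*sqrt(G) = 3*I*sqrt(14)*sqrt(G))
(n(O(14, -3)) - 21765)/(-21251 - 19468) = (3*I*sqrt(14)*sqrt(8*14) - 21765)/(-21251 - 19468) = (3*I*sqrt(14)*sqrt(112) - 21765)/(-40719) = (3*I*sqrt(14)*(4*sqrt(7)) - 21765)*(-1/40719) = (84*I*sqrt(2) - 21765)*(-1/40719) = (-21765 + 84*I*sqrt(2))*(-1/40719) = 7255/13573 - 4*I*sqrt(2)/1939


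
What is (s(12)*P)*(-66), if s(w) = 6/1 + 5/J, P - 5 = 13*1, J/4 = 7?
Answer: -51381/7 ≈ -7340.1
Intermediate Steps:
J = 28 (J = 4*7 = 28)
P = 18 (P = 5 + 13*1 = 5 + 13 = 18)
s(w) = 173/28 (s(w) = 6/1 + 5/28 = 6*1 + 5*(1/28) = 6 + 5/28 = 173/28)
(s(12)*P)*(-66) = ((173/28)*18)*(-66) = (1557/14)*(-66) = -51381/7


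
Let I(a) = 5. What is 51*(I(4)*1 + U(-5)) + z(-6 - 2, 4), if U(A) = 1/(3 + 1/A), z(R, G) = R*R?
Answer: 4721/14 ≈ 337.21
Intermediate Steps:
z(R, G) = R**2
51*(I(4)*1 + U(-5)) + z(-6 - 2, 4) = 51*(5*1 - 5/(1 + 3*(-5))) + (-6 - 2)**2 = 51*(5 - 5/(1 - 15)) + (-8)**2 = 51*(5 - 5/(-14)) + 64 = 51*(5 - 5*(-1/14)) + 64 = 51*(5 + 5/14) + 64 = 51*(75/14) + 64 = 3825/14 + 64 = 4721/14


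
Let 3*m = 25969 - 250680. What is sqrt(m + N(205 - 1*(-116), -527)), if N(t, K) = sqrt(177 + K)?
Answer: sqrt(-674133 + 45*I*sqrt(14))/3 ≈ 0.034178 + 273.69*I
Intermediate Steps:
m = -224711/3 (m = (25969 - 250680)/3 = (1/3)*(-224711) = -224711/3 ≈ -74904.)
sqrt(m + N(205 - 1*(-116), -527)) = sqrt(-224711/3 + sqrt(177 - 527)) = sqrt(-224711/3 + sqrt(-350)) = sqrt(-224711/3 + 5*I*sqrt(14))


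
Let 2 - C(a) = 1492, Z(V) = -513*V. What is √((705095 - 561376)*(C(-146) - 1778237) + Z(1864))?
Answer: I*√255781540945 ≈ 5.0575e+5*I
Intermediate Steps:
C(a) = -1490 (C(a) = 2 - 1*1492 = 2 - 1492 = -1490)
√((705095 - 561376)*(C(-146) - 1778237) + Z(1864)) = √((705095 - 561376)*(-1490 - 1778237) - 513*1864) = √(143719*(-1779727) - 956232) = √(-255780584713 - 956232) = √(-255781540945) = I*√255781540945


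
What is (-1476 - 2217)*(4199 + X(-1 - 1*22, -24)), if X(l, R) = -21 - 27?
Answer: -15329643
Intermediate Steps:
X(l, R) = -48
(-1476 - 2217)*(4199 + X(-1 - 1*22, -24)) = (-1476 - 2217)*(4199 - 48) = -3693*4151 = -15329643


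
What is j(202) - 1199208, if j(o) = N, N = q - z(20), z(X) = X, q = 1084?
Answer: -1198144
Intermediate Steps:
N = 1064 (N = 1084 - 1*20 = 1084 - 20 = 1064)
j(o) = 1064
j(202) - 1199208 = 1064 - 1199208 = -1198144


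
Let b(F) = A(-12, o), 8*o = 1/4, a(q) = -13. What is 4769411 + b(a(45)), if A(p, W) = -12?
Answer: 4769399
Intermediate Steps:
o = 1/32 (o = (⅛)/4 = (⅛)*(¼) = 1/32 ≈ 0.031250)
b(F) = -12
4769411 + b(a(45)) = 4769411 - 12 = 4769399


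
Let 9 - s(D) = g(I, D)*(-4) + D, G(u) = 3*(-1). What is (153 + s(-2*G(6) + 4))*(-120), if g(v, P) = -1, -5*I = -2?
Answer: -17760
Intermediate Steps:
I = ⅖ (I = -⅕*(-2) = ⅖ ≈ 0.40000)
G(u) = -3
s(D) = 5 - D (s(D) = 9 - (-1*(-4) + D) = 9 - (4 + D) = 9 + (-4 - D) = 5 - D)
(153 + s(-2*G(6) + 4))*(-120) = (153 + (5 - (-2*(-3) + 4)))*(-120) = (153 + (5 - (6 + 4)))*(-120) = (153 + (5 - 1*10))*(-120) = (153 + (5 - 10))*(-120) = (153 - 5)*(-120) = 148*(-120) = -17760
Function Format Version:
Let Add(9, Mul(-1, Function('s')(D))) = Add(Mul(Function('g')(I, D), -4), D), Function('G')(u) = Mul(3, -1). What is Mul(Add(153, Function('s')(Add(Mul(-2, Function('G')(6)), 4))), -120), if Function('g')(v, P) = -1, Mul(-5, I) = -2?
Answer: -17760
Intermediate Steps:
I = Rational(2, 5) (I = Mul(Rational(-1, 5), -2) = Rational(2, 5) ≈ 0.40000)
Function('G')(u) = -3
Function('s')(D) = Add(5, Mul(-1, D)) (Function('s')(D) = Add(9, Mul(-1, Add(Mul(-1, -4), D))) = Add(9, Mul(-1, Add(4, D))) = Add(9, Add(-4, Mul(-1, D))) = Add(5, Mul(-1, D)))
Mul(Add(153, Function('s')(Add(Mul(-2, Function('G')(6)), 4))), -120) = Mul(Add(153, Add(5, Mul(-1, Add(Mul(-2, -3), 4)))), -120) = Mul(Add(153, Add(5, Mul(-1, Add(6, 4)))), -120) = Mul(Add(153, Add(5, Mul(-1, 10))), -120) = Mul(Add(153, Add(5, -10)), -120) = Mul(Add(153, -5), -120) = Mul(148, -120) = -17760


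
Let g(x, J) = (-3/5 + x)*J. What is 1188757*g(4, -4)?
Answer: -80835476/5 ≈ -1.6167e+7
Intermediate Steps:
g(x, J) = J*(-⅗ + x) (g(x, J) = (-3*⅕ + x)*J = (-⅗ + x)*J = J*(-⅗ + x))
1188757*g(4, -4) = 1188757*((⅕)*(-4)*(-3 + 5*4)) = 1188757*((⅕)*(-4)*(-3 + 20)) = 1188757*((⅕)*(-4)*17) = 1188757*(-68/5) = -80835476/5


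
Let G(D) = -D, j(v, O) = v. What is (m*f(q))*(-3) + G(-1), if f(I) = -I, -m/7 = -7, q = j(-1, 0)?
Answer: -146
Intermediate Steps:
q = -1
m = 49 (m = -7*(-7) = 49)
(m*f(q))*(-3) + G(-1) = (49*(-1*(-1)))*(-3) - 1*(-1) = (49*1)*(-3) + 1 = 49*(-3) + 1 = -147 + 1 = -146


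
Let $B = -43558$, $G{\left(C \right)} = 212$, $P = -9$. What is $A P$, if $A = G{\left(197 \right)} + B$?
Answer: $390114$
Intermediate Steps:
$A = -43346$ ($A = 212 - 43558 = -43346$)
$A P = \left(-43346\right) \left(-9\right) = 390114$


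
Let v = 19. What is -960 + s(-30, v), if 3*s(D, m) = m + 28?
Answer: -2833/3 ≈ -944.33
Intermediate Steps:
s(D, m) = 28/3 + m/3 (s(D, m) = (m + 28)/3 = (28 + m)/3 = 28/3 + m/3)
-960 + s(-30, v) = -960 + (28/3 + (⅓)*19) = -960 + (28/3 + 19/3) = -960 + 47/3 = -2833/3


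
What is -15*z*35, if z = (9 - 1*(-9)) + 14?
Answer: -16800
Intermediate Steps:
z = 32 (z = (9 + 9) + 14 = 18 + 14 = 32)
-15*z*35 = -15*32*35 = -480*35 = -16800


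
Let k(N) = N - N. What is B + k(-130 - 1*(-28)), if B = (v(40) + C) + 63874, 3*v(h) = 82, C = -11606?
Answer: 156886/3 ≈ 52295.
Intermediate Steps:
v(h) = 82/3 (v(h) = (⅓)*82 = 82/3)
k(N) = 0
B = 156886/3 (B = (82/3 - 11606) + 63874 = -34736/3 + 63874 = 156886/3 ≈ 52295.)
B + k(-130 - 1*(-28)) = 156886/3 + 0 = 156886/3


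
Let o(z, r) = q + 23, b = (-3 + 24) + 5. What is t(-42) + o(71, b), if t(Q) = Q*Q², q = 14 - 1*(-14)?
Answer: -74037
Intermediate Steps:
b = 26 (b = 21 + 5 = 26)
q = 28 (q = 14 + 14 = 28)
t(Q) = Q³
o(z, r) = 51 (o(z, r) = 28 + 23 = 51)
t(-42) + o(71, b) = (-42)³ + 51 = -74088 + 51 = -74037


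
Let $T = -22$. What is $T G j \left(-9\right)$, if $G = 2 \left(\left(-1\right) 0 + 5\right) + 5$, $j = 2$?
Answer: $5940$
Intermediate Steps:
$G = 15$ ($G = 2 \left(0 + 5\right) + 5 = 2 \cdot 5 + 5 = 10 + 5 = 15$)
$T G j \left(-9\right) = \left(-22\right) 15 \cdot 2 \left(-9\right) = \left(-330\right) \left(-18\right) = 5940$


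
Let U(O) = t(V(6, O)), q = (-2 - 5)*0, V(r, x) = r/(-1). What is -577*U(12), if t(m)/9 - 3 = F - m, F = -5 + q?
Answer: -20772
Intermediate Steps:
V(r, x) = -r (V(r, x) = r*(-1) = -r)
q = 0 (q = -7*0 = 0)
F = -5 (F = -5 + 0 = -5)
t(m) = -18 - 9*m (t(m) = 27 + 9*(-5 - m) = 27 + (-45 - 9*m) = -18 - 9*m)
U(O) = 36 (U(O) = -18 - (-9)*6 = -18 - 9*(-6) = -18 + 54 = 36)
-577*U(12) = -577*36 = -20772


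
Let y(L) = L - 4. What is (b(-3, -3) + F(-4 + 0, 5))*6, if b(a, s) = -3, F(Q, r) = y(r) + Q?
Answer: -36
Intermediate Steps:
y(L) = -4 + L
F(Q, r) = -4 + Q + r (F(Q, r) = (-4 + r) + Q = -4 + Q + r)
(b(-3, -3) + F(-4 + 0, 5))*6 = (-3 + (-4 + (-4 + 0) + 5))*6 = (-3 + (-4 - 4 + 5))*6 = (-3 - 3)*6 = -6*6 = -36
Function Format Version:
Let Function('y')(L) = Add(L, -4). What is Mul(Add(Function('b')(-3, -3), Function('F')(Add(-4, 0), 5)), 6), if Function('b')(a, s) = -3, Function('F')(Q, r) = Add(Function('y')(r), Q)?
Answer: -36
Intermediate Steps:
Function('y')(L) = Add(-4, L)
Function('F')(Q, r) = Add(-4, Q, r) (Function('F')(Q, r) = Add(Add(-4, r), Q) = Add(-4, Q, r))
Mul(Add(Function('b')(-3, -3), Function('F')(Add(-4, 0), 5)), 6) = Mul(Add(-3, Add(-4, Add(-4, 0), 5)), 6) = Mul(Add(-3, Add(-4, -4, 5)), 6) = Mul(Add(-3, -3), 6) = Mul(-6, 6) = -36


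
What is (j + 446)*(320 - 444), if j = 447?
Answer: -110732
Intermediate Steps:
(j + 446)*(320 - 444) = (447 + 446)*(320 - 444) = 893*(-124) = -110732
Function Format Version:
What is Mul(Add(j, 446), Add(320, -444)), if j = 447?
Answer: -110732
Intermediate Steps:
Mul(Add(j, 446), Add(320, -444)) = Mul(Add(447, 446), Add(320, -444)) = Mul(893, -124) = -110732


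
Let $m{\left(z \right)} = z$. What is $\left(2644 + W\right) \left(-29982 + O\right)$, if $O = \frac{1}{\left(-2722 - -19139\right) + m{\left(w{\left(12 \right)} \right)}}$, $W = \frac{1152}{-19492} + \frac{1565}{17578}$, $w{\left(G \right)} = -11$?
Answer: $- \frac{10127514172217606277}{127754407924} \approx -7.9273 \cdot 10^{7}$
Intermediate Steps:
$W = \frac{233071}{7787054}$ ($W = 1152 \left(- \frac{1}{19492}\right) + 1565 \cdot \frac{1}{17578} = - \frac{288}{4873} + \frac{1565}{17578} = \frac{233071}{7787054} \approx 0.029931$)
$O = \frac{1}{16406}$ ($O = \frac{1}{\left(-2722 - -19139\right) - 11} = \frac{1}{\left(-2722 + 19139\right) - 11} = \frac{1}{16417 - 11} = \frac{1}{16406} \approx 6.0953 \cdot 10^{-5}$)
$\left(2644 + W\right) \left(-29982 + O\right) = \left(2644 + \frac{233071}{7787054}\right) \left(-29982 + \frac{1}{16406}\right) = \frac{20589203847}{7787054} \left(- \frac{491884691}{16406}\right) = - \frac{10127514172217606277}{127754407924}$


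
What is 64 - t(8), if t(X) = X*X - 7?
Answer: 7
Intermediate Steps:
t(X) = -7 + X² (t(X) = X² - 7 = -7 + X²)
64 - t(8) = 64 - (-7 + 8²) = 64 - (-7 + 64) = 64 - 1*57 = 64 - 57 = 7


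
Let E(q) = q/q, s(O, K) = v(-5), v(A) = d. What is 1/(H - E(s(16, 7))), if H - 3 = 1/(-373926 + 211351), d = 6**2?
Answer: 162575/325149 ≈ 0.50000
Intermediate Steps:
d = 36
v(A) = 36
s(O, K) = 36
H = 487724/162575 (H = 3 + 1/(-373926 + 211351) = 3 + 1/(-162575) = 3 - 1/162575 = 487724/162575 ≈ 3.0000)
E(q) = 1
1/(H - E(s(16, 7))) = 1/(487724/162575 - 1*1) = 1/(487724/162575 - 1) = 1/(325149/162575) = 162575/325149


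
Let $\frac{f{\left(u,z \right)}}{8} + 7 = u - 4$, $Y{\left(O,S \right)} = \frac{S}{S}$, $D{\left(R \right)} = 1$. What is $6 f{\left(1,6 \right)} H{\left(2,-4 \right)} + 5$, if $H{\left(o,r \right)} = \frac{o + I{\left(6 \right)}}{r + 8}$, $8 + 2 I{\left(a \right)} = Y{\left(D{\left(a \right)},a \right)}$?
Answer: $185$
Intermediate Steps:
$Y{\left(O,S \right)} = 1$
$I{\left(a \right)} = - \frac{7}{2}$ ($I{\left(a \right)} = -4 + \frac{1}{2} \cdot 1 = -4 + \frac{1}{2} = - \frac{7}{2}$)
$f{\left(u,z \right)} = -88 + 8 u$ ($f{\left(u,z \right)} = -56 + 8 \left(u - 4\right) = -56 + 8 \left(-4 + u\right) = -56 + \left(-32 + 8 u\right) = -88 + 8 u$)
$H{\left(o,r \right)} = \frac{- \frac{7}{2} + o}{8 + r}$ ($H{\left(o,r \right)} = \frac{o - \frac{7}{2}}{r + 8} = \frac{- \frac{7}{2} + o}{8 + r}$)
$6 f{\left(1,6 \right)} H{\left(2,-4 \right)} + 5 = 6 \left(-88 + 8 \cdot 1\right) \frac{- \frac{7}{2} + 2}{8 - 4} + 5 = 6 \left(-88 + 8\right) \frac{1}{4} \left(- \frac{3}{2}\right) + 5 = 6 \left(-80\right) \frac{1}{4} \left(- \frac{3}{2}\right) + 5 = \left(-480\right) \left(- \frac{3}{8}\right) + 5 = 180 + 5 = 185$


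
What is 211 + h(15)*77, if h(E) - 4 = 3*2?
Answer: 981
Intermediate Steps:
h(E) = 10 (h(E) = 4 + 3*2 = 4 + 6 = 10)
211 + h(15)*77 = 211 + 10*77 = 211 + 770 = 981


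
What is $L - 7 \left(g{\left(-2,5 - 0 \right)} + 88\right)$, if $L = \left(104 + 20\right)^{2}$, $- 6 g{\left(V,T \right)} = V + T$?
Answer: $\frac{29527}{2} \approx 14764.0$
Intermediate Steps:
$g{\left(V,T \right)} = - \frac{T}{6} - \frac{V}{6}$ ($g{\left(V,T \right)} = - \frac{V + T}{6} = - \frac{T + V}{6} = - \frac{T}{6} - \frac{V}{6}$)
$L = 15376$ ($L = 124^{2} = 15376$)
$L - 7 \left(g{\left(-2,5 - 0 \right)} + 88\right) = 15376 - 7 \left(\left(- \frac{5 - 0}{6} - - \frac{1}{3}\right) + 88\right) = 15376 - 7 \left(\left(- \frac{5 + 0}{6} + \frac{1}{3}\right) + 88\right) = 15376 - 7 \left(\left(\left(- \frac{1}{6}\right) 5 + \frac{1}{3}\right) + 88\right) = 15376 - 7 \left(\left(- \frac{5}{6} + \frac{1}{3}\right) + 88\right) = 15376 - 7 \left(- \frac{1}{2} + 88\right) = 15376 - 7 \cdot \frac{175}{2} = 15376 - \frac{1225}{2} = \frac{29527}{2}$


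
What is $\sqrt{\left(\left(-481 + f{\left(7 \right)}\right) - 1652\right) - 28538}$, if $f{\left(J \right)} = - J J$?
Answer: $32 i \sqrt{30} \approx 175.27 i$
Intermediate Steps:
$f{\left(J \right)} = - J^{2}$
$\sqrt{\left(\left(-481 + f{\left(7 \right)}\right) - 1652\right) - 28538} = \sqrt{\left(\left(-481 - 7^{2}\right) - 1652\right) - 28538} = \sqrt{\left(\left(-481 - 49\right) - 1652\right) - 28538} = \sqrt{\left(-530 - 1652\right) - 28538} = \sqrt{-2182 - 28538} = \sqrt{-30720} = 32 i \sqrt{30}$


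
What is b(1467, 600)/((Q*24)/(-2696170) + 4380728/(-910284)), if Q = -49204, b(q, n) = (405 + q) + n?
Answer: -379186323697260/671014792331 ≈ -565.09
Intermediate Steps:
b(q, n) = 405 + n + q
b(1467, 600)/((Q*24)/(-2696170) + 4380728/(-910284)) = (405 + 600 + 1467)/(-49204*24/(-2696170) + 4380728/(-910284)) = 2472/(-1180896*(-1/2696170) + 4380728*(-1/910284)) = 2472/(590448/1348085 - 1095182/227571) = 2472/(-1342029584662/306785051535) = 2472*(-306785051535/1342029584662) = -379186323697260/671014792331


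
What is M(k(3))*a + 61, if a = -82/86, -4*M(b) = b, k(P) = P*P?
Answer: 10861/172 ≈ 63.145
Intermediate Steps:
k(P) = P²
M(b) = -b/4
a = -41/43 (a = -82*1/86 = -41/43 ≈ -0.95349)
M(k(3))*a + 61 = -¼*3²*(-41/43) + 61 = -¼*9*(-41/43) + 61 = -9/4*(-41/43) + 61 = 369/172 + 61 = 10861/172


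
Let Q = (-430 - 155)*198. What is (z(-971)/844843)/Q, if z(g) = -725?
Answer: 145/19571632938 ≈ 7.4087e-9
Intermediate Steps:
Q = -115830 (Q = -585*198 = -115830)
(z(-971)/844843)/Q = -725/844843/(-115830) = -725*1/844843*(-1/115830) = -725/844843*(-1/115830) = 145/19571632938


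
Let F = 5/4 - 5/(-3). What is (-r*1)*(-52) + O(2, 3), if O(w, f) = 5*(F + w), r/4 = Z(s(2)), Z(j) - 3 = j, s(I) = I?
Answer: 12775/12 ≈ 1064.6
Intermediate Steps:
Z(j) = 3 + j
r = 20 (r = 4*(3 + 2) = 4*5 = 20)
F = 35/12 (F = 5*(¼) - 5*(-⅓) = 5/4 + 5/3 = 35/12 ≈ 2.9167)
O(w, f) = 175/12 + 5*w (O(w, f) = 5*(35/12 + w) = 175/12 + 5*w)
(-r*1)*(-52) + O(2, 3) = (-1*20*1)*(-52) + (175/12 + 5*2) = -20*1*(-52) + (175/12 + 10) = -20*(-52) + 295/12 = 1040 + 295/12 = 12775/12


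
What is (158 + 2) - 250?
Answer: -90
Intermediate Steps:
(158 + 2) - 250 = 160 - 250 = -90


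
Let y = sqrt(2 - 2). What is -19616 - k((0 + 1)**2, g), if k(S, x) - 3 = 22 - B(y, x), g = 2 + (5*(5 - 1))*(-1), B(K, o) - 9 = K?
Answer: -19632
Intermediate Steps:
y = 0 (y = sqrt(0) = 0)
B(K, o) = 9 + K
g = -18 (g = 2 + (5*4)*(-1) = 2 + 20*(-1) = 2 - 20 = -18)
k(S, x) = 16 (k(S, x) = 3 + (22 - (9 + 0)) = 3 + (22 - 1*9) = 3 + (22 - 9) = 3 + 13 = 16)
-19616 - k((0 + 1)**2, g) = -19616 - 1*16 = -19616 - 16 = -19632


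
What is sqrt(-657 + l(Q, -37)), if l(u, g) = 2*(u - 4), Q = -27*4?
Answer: I*sqrt(881) ≈ 29.682*I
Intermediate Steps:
Q = -108
l(u, g) = -8 + 2*u (l(u, g) = 2*(-4 + u) = -8 + 2*u)
sqrt(-657 + l(Q, -37)) = sqrt(-657 + (-8 + 2*(-108))) = sqrt(-657 + (-8 - 216)) = sqrt(-657 - 224) = sqrt(-881) = I*sqrt(881)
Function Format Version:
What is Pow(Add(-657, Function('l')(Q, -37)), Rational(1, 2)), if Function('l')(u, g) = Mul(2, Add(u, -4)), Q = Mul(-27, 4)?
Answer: Mul(I, Pow(881, Rational(1, 2))) ≈ Mul(29.682, I)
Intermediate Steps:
Q = -108
Function('l')(u, g) = Add(-8, Mul(2, u)) (Function('l')(u, g) = Mul(2, Add(-4, u)) = Add(-8, Mul(2, u)))
Pow(Add(-657, Function('l')(Q, -37)), Rational(1, 2)) = Pow(Add(-657, Add(-8, Mul(2, -108))), Rational(1, 2)) = Pow(Add(-657, Add(-8, -216)), Rational(1, 2)) = Pow(Add(-657, -224), Rational(1, 2)) = Pow(-881, Rational(1, 2)) = Mul(I, Pow(881, Rational(1, 2)))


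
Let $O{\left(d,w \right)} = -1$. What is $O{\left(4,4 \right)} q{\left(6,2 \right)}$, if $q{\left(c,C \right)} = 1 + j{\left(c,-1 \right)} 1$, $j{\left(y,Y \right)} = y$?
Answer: $-7$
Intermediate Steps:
$q{\left(c,C \right)} = 1 + c$ ($q{\left(c,C \right)} = 1 + c 1 = 1 + c$)
$O{\left(4,4 \right)} q{\left(6,2 \right)} = - (1 + 6) = \left(-1\right) 7 = -7$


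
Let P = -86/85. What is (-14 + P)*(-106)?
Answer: 135256/85 ≈ 1591.2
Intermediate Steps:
P = -86/85 (P = -86*1/85 = -86/85 ≈ -1.0118)
(-14 + P)*(-106) = (-14 - 86/85)*(-106) = -1276/85*(-106) = 135256/85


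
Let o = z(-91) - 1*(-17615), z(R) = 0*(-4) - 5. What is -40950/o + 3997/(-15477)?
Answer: -3353192/1297857 ≈ -2.5836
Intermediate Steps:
z(R) = -5 (z(R) = 0 - 5 = -5)
o = 17610 (o = -5 - 1*(-17615) = -5 + 17615 = 17610)
-40950/o + 3997/(-15477) = -40950/17610 + 3997/(-15477) = -40950*1/17610 + 3997*(-1/15477) = -1365/587 - 571/2211 = -3353192/1297857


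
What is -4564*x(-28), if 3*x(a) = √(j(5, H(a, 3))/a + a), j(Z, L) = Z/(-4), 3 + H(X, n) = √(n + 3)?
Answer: -163*I*√21917/3 ≈ -8043.7*I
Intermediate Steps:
H(X, n) = -3 + √(3 + n) (H(X, n) = -3 + √(n + 3) = -3 + √(3 + n))
j(Z, L) = -Z/4 (j(Z, L) = Z*(-¼) = -Z/4)
x(a) = √(a - 5/(4*a))/3 (x(a) = √((-¼*5)/a + a)/3 = √(-5/(4*a) + a)/3 = √(a - 5/(4*a))/3)
-4564*x(-28) = -2282*√(-5/(-28) + 4*(-28))/3 = -2282*√(-5*(-1/28) - 112)/3 = -2282*√(5/28 - 112)/3 = -2282*√(-3131/28)/3 = -2282*I*√21917/14/3 = -163*I*√21917/3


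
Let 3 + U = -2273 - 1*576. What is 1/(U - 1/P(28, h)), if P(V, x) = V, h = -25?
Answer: -28/79857 ≈ -0.00035063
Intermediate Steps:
U = -2852 (U = -3 + (-2273 - 1*576) = -3 + (-2273 - 576) = -3 - 2849 = -2852)
1/(U - 1/P(28, h)) = 1/(-2852 - 1/28) = 1/(-79857/28) = -28/79857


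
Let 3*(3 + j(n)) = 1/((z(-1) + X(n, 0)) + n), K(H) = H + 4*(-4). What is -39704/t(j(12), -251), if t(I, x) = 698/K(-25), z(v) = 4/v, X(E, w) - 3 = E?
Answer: 813932/349 ≈ 2332.2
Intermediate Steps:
X(E, w) = 3 + E
K(H) = -16 + H (K(H) = H - 16 = -16 + H)
j(n) = -3 + 1/(3*(-1 + 2*n)) (j(n) = -3 + 1/(3*((4/(-1) + (3 + n)) + n)) = -3 + 1/(3*((4*(-1) + (3 + n)) + n)) = -3 + 1/(3*((-4 + (3 + n)) + n)) = -3 + 1/(3*((-1 + n) + n)) = -3 + 1/(3*(-1 + 2*n)))
t(I, x) = -698/41 (t(I, x) = 698/(-16 - 25) = 698/(-41) = 698*(-1/41) = -698/41)
-39704/t(j(12), -251) = -39704/(-698/41) = -39704*(-41/698) = 813932/349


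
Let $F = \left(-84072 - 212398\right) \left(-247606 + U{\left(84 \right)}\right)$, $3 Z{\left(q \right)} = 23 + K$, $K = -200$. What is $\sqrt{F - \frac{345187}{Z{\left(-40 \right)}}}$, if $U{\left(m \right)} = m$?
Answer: $\frac{\sqrt{255445711956573}}{59} \approx 2.7089 \cdot 10^{5}$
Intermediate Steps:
$Z{\left(q \right)} = -59$ ($Z{\left(q \right)} = \frac{23 - 200}{3} = \frac{1}{3} \left(-177\right) = -59$)
$F = 73382847340$ ($F = \left(-84072 - 212398\right) \left(-247606 + 84\right) = \left(-296470\right) \left(-247522\right) = 73382847340$)
$\sqrt{F - \frac{345187}{Z{\left(-40 \right)}}} = \sqrt{73382847340 - \frac{345187}{-59}} = \sqrt{73382847340 - - \frac{345187}{59}} = \sqrt{73382847340 + \frac{345187}{59}} = \sqrt{\frac{4329588338247}{59}} = \frac{\sqrt{255445711956573}}{59}$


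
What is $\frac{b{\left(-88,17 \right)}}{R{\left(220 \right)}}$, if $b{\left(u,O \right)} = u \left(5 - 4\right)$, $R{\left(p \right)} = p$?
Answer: $- \frac{2}{5} \approx -0.4$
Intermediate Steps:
$b{\left(u,O \right)} = u$ ($b{\left(u,O \right)} = u 1 = u$)
$\frac{b{\left(-88,17 \right)}}{R{\left(220 \right)}} = - \frac{88}{220} = \left(-88\right) \frac{1}{220} = - \frac{2}{5}$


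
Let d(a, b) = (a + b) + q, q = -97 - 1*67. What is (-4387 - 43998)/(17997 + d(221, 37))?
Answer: -48385/18091 ≈ -2.6745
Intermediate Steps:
q = -164 (q = -97 - 67 = -164)
d(a, b) = -164 + a + b (d(a, b) = (a + b) - 164 = -164 + a + b)
(-4387 - 43998)/(17997 + d(221, 37)) = (-4387 - 43998)/(17997 + (-164 + 221 + 37)) = -48385/(17997 + 94) = -48385/18091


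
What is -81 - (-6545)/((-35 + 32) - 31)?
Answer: -547/2 ≈ -273.50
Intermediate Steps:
-81 - (-6545)/((-35 + 32) - 31) = -81 - (-6545)/(-3 - 31) = -81 - (-6545)/(-34) = -81 - (-6545)*(-1)/34 = -81 - 85*77/34 = -81 - 385/2 = -547/2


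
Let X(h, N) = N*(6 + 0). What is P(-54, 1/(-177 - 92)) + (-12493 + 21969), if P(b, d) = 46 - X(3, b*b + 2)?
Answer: -7986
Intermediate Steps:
X(h, N) = 6*N (X(h, N) = N*6 = 6*N)
P(b, d) = 34 - 6*b**2 (P(b, d) = 46 - 6*(b*b + 2) = 46 - 6*(b**2 + 2) = 46 - 6*(2 + b**2) = 46 - (12 + 6*b**2) = 46 + (-12 - 6*b**2) = 34 - 6*b**2)
P(-54, 1/(-177 - 92)) + (-12493 + 21969) = (34 - 6*(-54)**2) + (-12493 + 21969) = (34 - 6*2916) + 9476 = (34 - 17496) + 9476 = -17462 + 9476 = -7986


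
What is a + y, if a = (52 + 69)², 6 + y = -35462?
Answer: -20827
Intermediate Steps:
y = -35468 (y = -6 - 35462 = -35468)
a = 14641 (a = 121² = 14641)
a + y = 14641 - 35468 = -20827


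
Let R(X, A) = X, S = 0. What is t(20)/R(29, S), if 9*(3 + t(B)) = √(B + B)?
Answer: -3/29 + 2*√10/261 ≈ -0.079216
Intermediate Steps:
t(B) = -3 + √2*√B/9 (t(B) = -3 + √(B + B)/9 = -3 + √(2*B)/9 = -3 + (√2*√B)/9 = -3 + √2*√B/9)
t(20)/R(29, S) = (-3 + √2*√20/9)/29 = (-3 + √2*(2*√5)/9)*(1/29) = (-3 + 2*√10/9)*(1/29) = -3/29 + 2*√10/261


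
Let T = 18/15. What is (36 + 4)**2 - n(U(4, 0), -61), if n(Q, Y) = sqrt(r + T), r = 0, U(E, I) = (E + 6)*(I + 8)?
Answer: 1600 - sqrt(30)/5 ≈ 1598.9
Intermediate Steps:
T = 6/5 (T = 18*(1/15) = 6/5 ≈ 1.2000)
U(E, I) = (6 + E)*(8 + I)
n(Q, Y) = sqrt(30)/5 (n(Q, Y) = sqrt(0 + 6/5) = sqrt(6/5) = sqrt(30)/5)
(36 + 4)**2 - n(U(4, 0), -61) = (36 + 4)**2 - sqrt(30)/5 = 40**2 - sqrt(30)/5 = 1600 - sqrt(30)/5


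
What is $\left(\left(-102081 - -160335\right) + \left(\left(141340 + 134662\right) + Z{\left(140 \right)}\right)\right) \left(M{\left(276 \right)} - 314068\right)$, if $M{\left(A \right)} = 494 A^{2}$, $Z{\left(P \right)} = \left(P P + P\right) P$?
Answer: $115602308217856$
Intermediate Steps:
$Z{\left(P \right)} = P \left(P + P^{2}\right)$ ($Z{\left(P \right)} = \left(P^{2} + P\right) P = \left(P + P^{2}\right) P = P \left(P + P^{2}\right)$)
$\left(\left(-102081 - -160335\right) + \left(\left(141340 + 134662\right) + Z{\left(140 \right)}\right)\right) \left(M{\left(276 \right)} - 314068\right) = \left(\left(-102081 - -160335\right) + \left(\left(141340 + 134662\right) + 140^{2} \left(1 + 140\right)\right)\right) \left(494 \cdot 276^{2} - 314068\right) = \left(\left(-102081 + 160335\right) + \left(276002 + 19600 \cdot 141\right)\right) \left(494 \cdot 76176 - 314068\right) = \left(58254 + \left(276002 + 2763600\right)\right) \left(37630944 - 314068\right) = \left(58254 + 3039602\right) 37316876 = 3097856 \cdot 37316876 = 115602308217856$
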